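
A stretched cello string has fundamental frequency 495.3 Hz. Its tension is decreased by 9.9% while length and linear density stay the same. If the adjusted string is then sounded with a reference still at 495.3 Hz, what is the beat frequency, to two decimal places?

For a string, f ∝ √T, so the new frequency is 495.3·√0.901 = 470.1438 Hz.
f_beat = |470.1438 − 495.3| = 25.16 Hz.

25.16 Hz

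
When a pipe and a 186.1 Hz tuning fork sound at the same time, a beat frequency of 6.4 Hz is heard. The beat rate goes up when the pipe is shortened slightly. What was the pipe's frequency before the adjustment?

|f − 186.1| = 6.4, so the pipe was at either 179.7 Hz or 192.5 Hz.
A shorter pipe has a higher fundamental; the adjustment raises the pipe's frequency.
The beat rate rose, so the adjustment moved the pipe further from 186.1 Hz — it was already above the reference.

192.5 Hz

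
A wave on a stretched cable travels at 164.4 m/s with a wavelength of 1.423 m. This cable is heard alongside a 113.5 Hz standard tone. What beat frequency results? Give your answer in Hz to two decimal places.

2.03 Hz

Source frequency f = v/λ = 164.4/1.423 = 115.5306 Hz.
f_beat = |115.5306 − 113.5| = 2.03 Hz.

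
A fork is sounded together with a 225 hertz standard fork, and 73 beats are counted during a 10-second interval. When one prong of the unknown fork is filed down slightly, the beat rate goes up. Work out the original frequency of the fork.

Beat frequency = 73/10 = 7.3 Hz.
|f − 225| = 7.3, so the fork was at either 217.7 Hz or 232.3 Hz.
Filing a prong removes mass and raises the fork's frequency; the adjustment raises the fork's frequency.
The beat rate rose, so the adjustment moved the fork further from 225 Hz — it was already above the reference.

232.3 Hz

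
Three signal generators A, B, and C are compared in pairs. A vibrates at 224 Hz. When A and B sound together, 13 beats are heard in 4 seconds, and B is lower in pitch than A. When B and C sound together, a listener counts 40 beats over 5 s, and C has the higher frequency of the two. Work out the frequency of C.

228.75 Hz

A–B: Beat frequency = 13/4 = 3.25 Hz.
B is below A, so f_B = 224 − 3.25 = 220.75 Hz.
B–C: Beat frequency = 40/5 = 8 Hz.
C is above B, so f_C = 220.75 + 8 = 228.75 Hz.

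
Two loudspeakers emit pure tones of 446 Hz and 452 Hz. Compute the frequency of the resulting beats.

6 Hz

The beat frequency equals the magnitude of the frequency difference.
|446 − 452| = 6 Hz.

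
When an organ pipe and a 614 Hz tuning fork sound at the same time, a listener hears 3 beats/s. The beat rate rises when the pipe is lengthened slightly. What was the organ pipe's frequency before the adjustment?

|f − 614| = 3, so the organ pipe was at either 611 Hz or 617 Hz.
A longer pipe has a lower fundamental; the adjustment lowers the organ pipe's frequency.
The beat rate rose, so the adjustment moved the organ pipe further from 614 Hz — it was already below the reference.

611 Hz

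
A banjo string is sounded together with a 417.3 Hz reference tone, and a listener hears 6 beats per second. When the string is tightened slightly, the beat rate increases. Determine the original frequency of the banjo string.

423.3 Hz

|f − 417.3| = 6, so the banjo string was at either 411.3 Hz or 423.3 Hz.
Increasing tension raises a string's frequency; the adjustment raises the banjo string's frequency.
The beat rate rose, so the adjustment moved the banjo string further from 417.3 Hz — it was already above the reference.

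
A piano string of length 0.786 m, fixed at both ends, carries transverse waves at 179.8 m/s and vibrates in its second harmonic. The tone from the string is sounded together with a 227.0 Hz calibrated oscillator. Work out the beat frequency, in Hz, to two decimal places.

For a string fixed at both ends, f_n = n·v/(2L) = 2·179.8/(2·0.786) = 228.7532 Hz.
f_beat = |228.7532 − 227.0| = 1.75 Hz.

1.75 Hz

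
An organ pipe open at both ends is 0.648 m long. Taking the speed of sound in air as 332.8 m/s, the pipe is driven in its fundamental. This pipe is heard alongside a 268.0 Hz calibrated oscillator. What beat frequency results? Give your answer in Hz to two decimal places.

11.21 Hz

Open pipe: f_n = n·v/(2L) = 1·332.8/(2·0.648) = 256.7901 Hz.
f_beat = |256.7901 − 268.0| = 11.21 Hz.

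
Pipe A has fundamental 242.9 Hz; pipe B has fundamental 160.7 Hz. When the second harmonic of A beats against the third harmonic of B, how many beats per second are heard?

Second harmonic of the first: 2·242.9 = 485.8 Hz.
Third harmonic of the second: 3·160.7 = 482.1 Hz.
f_beat = |485.8 − 482.1| = 3.7 Hz.

3.7 Hz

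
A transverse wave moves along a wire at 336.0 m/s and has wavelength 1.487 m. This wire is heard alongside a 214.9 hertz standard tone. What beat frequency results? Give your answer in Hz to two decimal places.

Source frequency f = v/λ = 336.0/1.487 = 225.9583 Hz.
f_beat = |225.9583 − 214.9| = 11.06 Hz.

11.06 Hz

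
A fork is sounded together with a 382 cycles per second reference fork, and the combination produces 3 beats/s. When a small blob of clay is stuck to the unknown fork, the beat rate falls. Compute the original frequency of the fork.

|f − 382| = 3, so the fork was at either 379 Hz or 385 Hz.
Adding mass to a fork lowers its frequency; the adjustment lowers the fork's frequency.
The beat rate fell, so the adjustment moved the fork toward 382 Hz — it must have started above the reference.

385 Hz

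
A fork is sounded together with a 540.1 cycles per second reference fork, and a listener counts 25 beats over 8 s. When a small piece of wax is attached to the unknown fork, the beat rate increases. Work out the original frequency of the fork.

Beat frequency = 25/8 = 3.125 Hz.
|f − 540.1| = 3.125, so the fork was at either 536.975 Hz or 543.225 Hz.
Loading a fork with wax lowers its frequency; the adjustment lowers the fork's frequency.
The beat rate rose, so the adjustment moved the fork further from 540.1 Hz — it was already below the reference.

536.975 Hz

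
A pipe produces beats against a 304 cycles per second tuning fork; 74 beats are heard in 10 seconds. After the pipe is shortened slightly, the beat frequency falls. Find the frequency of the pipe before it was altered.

Beat frequency = 74/10 = 7.4 Hz.
|f − 304| = 7.4, so the pipe was at either 296.6 Hz or 311.4 Hz.
A shorter pipe has a higher fundamental; the adjustment raises the pipe's frequency.
The beat rate fell, so the adjustment moved the pipe toward 304 Hz — it must have started below the reference.

296.6 Hz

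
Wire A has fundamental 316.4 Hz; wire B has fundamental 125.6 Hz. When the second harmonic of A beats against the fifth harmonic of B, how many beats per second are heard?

4.8 Hz

Second harmonic of the first: 2·316.4 = 632.8 Hz.
Fifth harmonic of the second: 5·125.6 = 628.0 Hz.
f_beat = |632.8 − 628.0| = 4.8 Hz.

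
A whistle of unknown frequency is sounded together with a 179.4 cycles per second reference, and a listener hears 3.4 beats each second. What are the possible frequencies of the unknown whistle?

176 Hz or 182.8 Hz

|f − 179.4| = 3.4, so f = 179.4 ± 3.4.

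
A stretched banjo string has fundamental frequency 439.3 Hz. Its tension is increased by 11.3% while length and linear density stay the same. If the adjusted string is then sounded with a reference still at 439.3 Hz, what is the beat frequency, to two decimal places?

24.16 Hz

For a string, f ∝ √T, so the new frequency is 439.3·√1.113 = 463.4563 Hz.
f_beat = |463.4563 − 439.3| = 24.16 Hz.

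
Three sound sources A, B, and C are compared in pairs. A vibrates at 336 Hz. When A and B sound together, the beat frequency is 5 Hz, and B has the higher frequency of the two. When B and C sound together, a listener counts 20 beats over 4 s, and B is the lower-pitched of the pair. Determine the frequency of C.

B is above A, so f_B = 336 + 5 = 341 Hz.
B–C: Beat frequency = 20/4 = 5 Hz.
C is above B, so f_C = 341 + 5 = 346 Hz.

346 Hz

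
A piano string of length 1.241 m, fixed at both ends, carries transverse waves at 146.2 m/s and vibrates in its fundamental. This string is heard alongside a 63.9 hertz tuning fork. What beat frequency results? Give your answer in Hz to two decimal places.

5.00 Hz

For a string fixed at both ends, f_n = n·v/(2L) = 1·146.2/(2·1.241) = 58.9041 Hz.
f_beat = |58.9041 − 63.9| = 5.00 Hz.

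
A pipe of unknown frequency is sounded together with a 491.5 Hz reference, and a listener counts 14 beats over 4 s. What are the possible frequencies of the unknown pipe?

Beat frequency = 14/4 = 3.5 Hz.
|f − 491.5| = 3.5, so f = 491.5 ± 3.5.

488 Hz or 495 Hz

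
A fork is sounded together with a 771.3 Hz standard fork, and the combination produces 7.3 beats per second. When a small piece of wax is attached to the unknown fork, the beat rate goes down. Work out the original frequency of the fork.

778.6 Hz

|f − 771.3| = 7.3, so the fork was at either 764 Hz or 778.6 Hz.
Loading a fork with wax lowers its frequency; the adjustment lowers the fork's frequency.
The beat rate fell, so the adjustment moved the fork toward 771.3 Hz — it must have started above the reference.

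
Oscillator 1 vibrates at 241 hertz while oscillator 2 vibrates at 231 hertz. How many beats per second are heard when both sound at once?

Beats arise from superposition of two nearby frequencies; the beat rate is |f₁ − f₂|.
|241 − 231| = 10 Hz.

10 Hz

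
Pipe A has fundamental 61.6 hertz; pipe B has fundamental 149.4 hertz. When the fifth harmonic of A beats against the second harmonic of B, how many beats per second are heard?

9.2 Hz

Fifth harmonic of the first: 5·61.6 = 308.0 Hz.
Second harmonic of the second: 2·149.4 = 298.8 Hz.
f_beat = |308.0 − 298.8| = 9.2 Hz.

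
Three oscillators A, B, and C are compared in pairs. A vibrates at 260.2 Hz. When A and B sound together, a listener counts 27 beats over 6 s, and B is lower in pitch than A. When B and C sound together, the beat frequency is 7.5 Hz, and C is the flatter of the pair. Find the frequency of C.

248.2 Hz

A–B: Beat frequency = 27/6 = 4.5 Hz.
B is below A, so f_B = 260.2 − 4.5 = 255.7 Hz.
C is below B, so f_C = 255.7 − 7.5 = 248.2 Hz.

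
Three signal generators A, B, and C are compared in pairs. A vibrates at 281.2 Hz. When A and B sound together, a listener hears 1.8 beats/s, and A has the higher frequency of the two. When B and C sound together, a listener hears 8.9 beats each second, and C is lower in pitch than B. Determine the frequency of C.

B is below A, so f_B = 281.2 − 1.8 = 279.4 Hz.
C is below B, so f_C = 279.4 − 8.9 = 270.5 Hz.

270.5 Hz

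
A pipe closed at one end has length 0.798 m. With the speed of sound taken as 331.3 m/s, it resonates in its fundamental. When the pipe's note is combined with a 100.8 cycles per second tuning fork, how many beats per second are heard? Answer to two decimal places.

2.99 Hz

Closed pipe (odd harmonics): f_n = n·v/(4L) = 1·331.3/(4·0.798) = 103.7907 Hz.
f_beat = |103.7907 − 100.8| = 2.99 Hz.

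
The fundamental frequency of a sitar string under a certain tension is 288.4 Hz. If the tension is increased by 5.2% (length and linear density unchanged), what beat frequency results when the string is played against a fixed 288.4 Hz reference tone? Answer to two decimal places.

For a string, f ∝ √T, so the new frequency is 288.4·√1.052 = 295.8034 Hz.
f_beat = |295.8034 − 288.4| = 7.40 Hz.

7.40 Hz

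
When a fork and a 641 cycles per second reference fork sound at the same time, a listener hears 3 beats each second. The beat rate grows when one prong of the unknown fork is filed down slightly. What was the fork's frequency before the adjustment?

644 Hz

|f − 641| = 3, so the fork was at either 638 Hz or 644 Hz.
Filing a prong removes mass and raises the fork's frequency; the adjustment raises the fork's frequency.
The beat rate rose, so the adjustment moved the fork further from 641 Hz — it was already above the reference.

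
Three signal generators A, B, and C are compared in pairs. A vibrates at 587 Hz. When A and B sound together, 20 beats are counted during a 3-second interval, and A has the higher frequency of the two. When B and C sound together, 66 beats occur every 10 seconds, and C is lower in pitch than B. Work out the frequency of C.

573.7333 Hz

A–B: Beat frequency = 20/3 = 6.6667 Hz.
B is below A, so f_B = 587 − 6.6667 = 580.3333 Hz.
B–C: Beat frequency = 66/10 = 6.6 Hz.
C is below B, so f_C = 580.3333 − 6.6 = 573.7333 Hz.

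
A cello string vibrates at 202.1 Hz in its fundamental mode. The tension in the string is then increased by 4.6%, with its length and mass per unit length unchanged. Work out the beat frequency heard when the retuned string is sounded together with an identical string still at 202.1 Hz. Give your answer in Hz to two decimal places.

4.60 Hz

For a string, f ∝ √T, so the new frequency is 202.1·√1.046 = 206.6960 Hz.
f_beat = |206.6960 − 202.1| = 4.60 Hz.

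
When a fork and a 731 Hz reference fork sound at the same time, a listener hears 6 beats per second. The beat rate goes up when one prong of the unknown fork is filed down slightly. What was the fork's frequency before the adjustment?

737 Hz

|f − 731| = 6, so the fork was at either 725 Hz or 737 Hz.
Filing a prong removes mass and raises the fork's frequency; the adjustment raises the fork's frequency.
The beat rate rose, so the adjustment moved the fork further from 731 Hz — it was already above the reference.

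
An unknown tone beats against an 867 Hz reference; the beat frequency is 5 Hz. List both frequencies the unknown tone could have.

862 Hz or 872 Hz

|f − 867| = 5, so f = 867 ± 5.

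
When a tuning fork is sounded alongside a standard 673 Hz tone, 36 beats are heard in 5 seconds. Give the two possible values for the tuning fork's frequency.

665.8 Hz or 680.2 Hz

Beat frequency = 36/5 = 7.2 Hz.
|f − 673| = 7.2, so f = 673 ± 7.2.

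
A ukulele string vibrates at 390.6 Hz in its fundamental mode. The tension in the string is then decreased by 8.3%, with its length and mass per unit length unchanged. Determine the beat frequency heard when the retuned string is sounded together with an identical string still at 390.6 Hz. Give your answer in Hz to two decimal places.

16.56 Hz

For a string, f ∝ √T, so the new frequency is 390.6·√0.917 = 374.0390 Hz.
f_beat = |374.0390 − 390.6| = 16.56 Hz.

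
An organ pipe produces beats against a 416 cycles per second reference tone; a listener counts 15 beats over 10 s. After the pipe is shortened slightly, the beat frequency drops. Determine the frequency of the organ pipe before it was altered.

Beat frequency = 15/10 = 1.5 Hz.
|f − 416| = 1.5, so the organ pipe was at either 414.5 Hz or 417.5 Hz.
A shorter pipe has a higher fundamental; the adjustment raises the organ pipe's frequency.
The beat rate fell, so the adjustment moved the organ pipe toward 416 Hz — it must have started below the reference.

414.5 Hz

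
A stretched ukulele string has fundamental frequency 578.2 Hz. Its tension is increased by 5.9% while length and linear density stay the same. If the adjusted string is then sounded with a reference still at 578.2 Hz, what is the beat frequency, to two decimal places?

For a string, f ∝ √T, so the new frequency is 578.2·√1.059 = 595.0125 Hz.
f_beat = |595.0125 − 578.2| = 16.81 Hz.

16.81 Hz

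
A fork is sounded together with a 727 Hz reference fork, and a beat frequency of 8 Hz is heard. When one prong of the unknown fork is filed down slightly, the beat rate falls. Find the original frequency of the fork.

719 Hz

|f − 727| = 8, so the fork was at either 719 Hz or 735 Hz.
Filing a prong removes mass and raises the fork's frequency; the adjustment raises the fork's frequency.
The beat rate fell, so the adjustment moved the fork toward 727 Hz — it must have started below the reference.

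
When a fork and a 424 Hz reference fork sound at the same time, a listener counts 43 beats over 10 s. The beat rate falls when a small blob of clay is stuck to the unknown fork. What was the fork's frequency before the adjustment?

428.3 Hz

Beat frequency = 43/10 = 4.3 Hz.
|f − 424| = 4.3, so the fork was at either 419.7 Hz or 428.3 Hz.
Adding mass to a fork lowers its frequency; the adjustment lowers the fork's frequency.
The beat rate fell, so the adjustment moved the fork toward 424 Hz — it must have started above the reference.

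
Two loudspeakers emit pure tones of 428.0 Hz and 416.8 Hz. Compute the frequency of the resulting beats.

11.2 Hz

f_beat = |f₁ − f₂|.
|428.0 − 416.8| = 11.2 Hz.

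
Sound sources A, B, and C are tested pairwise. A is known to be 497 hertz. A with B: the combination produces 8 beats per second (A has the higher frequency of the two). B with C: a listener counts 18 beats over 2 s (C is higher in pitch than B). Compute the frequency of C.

498 Hz

B is below A, so f_B = 497 − 8 = 489 Hz.
B–C: Beat frequency = 18/2 = 9 Hz.
C is above B, so f_C = 489 + 9 = 498 Hz.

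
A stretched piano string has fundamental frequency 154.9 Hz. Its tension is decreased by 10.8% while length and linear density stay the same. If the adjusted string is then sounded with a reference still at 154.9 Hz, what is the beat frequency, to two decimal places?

8.60 Hz

For a string, f ∝ √T, so the new frequency is 154.9·√0.892 = 146.2965 Hz.
f_beat = |146.2965 − 154.9| = 8.60 Hz.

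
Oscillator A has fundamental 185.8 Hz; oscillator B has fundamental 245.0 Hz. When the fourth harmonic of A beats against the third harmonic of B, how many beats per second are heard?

Fourth harmonic of the first: 4·185.8 = 743.2 Hz.
Third harmonic of the second: 3·245.0 = 735.0 Hz.
f_beat = |743.2 − 735.0| = 8.2 Hz.

8.2 Hz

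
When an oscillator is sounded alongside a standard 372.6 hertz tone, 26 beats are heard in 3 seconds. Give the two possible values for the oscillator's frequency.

Beat frequency = 26/3 = 8.6667 Hz.
|f − 372.6| = 8.6667, so f = 372.6 ± 8.6667.

363.9333 Hz or 381.2667 Hz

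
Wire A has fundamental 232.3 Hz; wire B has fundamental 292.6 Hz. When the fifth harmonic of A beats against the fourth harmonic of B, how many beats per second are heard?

8.9 Hz

Fifth harmonic of the first: 5·232.3 = 1161.5 Hz.
Fourth harmonic of the second: 4·292.6 = 1170.4 Hz.
f_beat = |1161.5 − 1170.4| = 8.9 Hz.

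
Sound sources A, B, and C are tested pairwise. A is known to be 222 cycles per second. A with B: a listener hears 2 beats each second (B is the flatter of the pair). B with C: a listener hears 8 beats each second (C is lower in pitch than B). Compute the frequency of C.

212 Hz

B is below A, so f_B = 222 − 2 = 220 Hz.
C is below B, so f_C = 220 − 8 = 212 Hz.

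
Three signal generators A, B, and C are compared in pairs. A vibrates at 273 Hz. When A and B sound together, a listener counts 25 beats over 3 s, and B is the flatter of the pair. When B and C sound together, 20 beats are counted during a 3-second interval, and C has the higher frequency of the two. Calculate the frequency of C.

A–B: Beat frequency = 25/3 = 8.3333 Hz.
B is below A, so f_B = 273 − 8.3333 = 264.6667 Hz.
B–C: Beat frequency = 20/3 = 6.6667 Hz.
C is above B, so f_C = 264.6667 + 6.6667 = 271.3333 Hz.

271.3333 Hz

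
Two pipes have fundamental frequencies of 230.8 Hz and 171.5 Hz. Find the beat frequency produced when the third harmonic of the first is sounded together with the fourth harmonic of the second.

6.4 Hz

Third harmonic of the first: 3·230.8 = 692.4 Hz.
Fourth harmonic of the second: 4·171.5 = 686.0 Hz.
f_beat = |692.4 − 686.0| = 6.4 Hz.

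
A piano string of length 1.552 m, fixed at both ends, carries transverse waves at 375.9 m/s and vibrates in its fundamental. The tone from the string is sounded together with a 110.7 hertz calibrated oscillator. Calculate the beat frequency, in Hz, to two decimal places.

For a string fixed at both ends, f_n = n·v/(2L) = 1·375.9/(2·1.552) = 121.1018 Hz.
f_beat = |121.1018 − 110.7| = 10.40 Hz.

10.40 Hz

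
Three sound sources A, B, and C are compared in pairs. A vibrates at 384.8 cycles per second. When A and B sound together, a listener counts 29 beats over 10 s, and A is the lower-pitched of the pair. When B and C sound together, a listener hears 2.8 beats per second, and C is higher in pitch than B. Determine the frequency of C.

390.5 Hz

A–B: Beat frequency = 29/10 = 2.9 Hz.
B is above A, so f_B = 384.8 + 2.9 = 387.7 Hz.
C is above B, so f_C = 387.7 + 2.8 = 390.5 Hz.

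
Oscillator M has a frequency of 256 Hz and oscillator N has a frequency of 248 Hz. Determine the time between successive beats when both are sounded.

f_beat = |256 − 248| = 8 Hz.
Beat period T = 1 / f_beat = 1 / 8 s.

0.125 s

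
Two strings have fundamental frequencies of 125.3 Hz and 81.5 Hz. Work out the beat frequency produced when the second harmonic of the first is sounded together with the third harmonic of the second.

6.1 Hz

Second harmonic of the first: 2·125.3 = 250.6 Hz.
Third harmonic of the second: 3·81.5 = 244.5 Hz.
f_beat = |250.6 − 244.5| = 6.1 Hz.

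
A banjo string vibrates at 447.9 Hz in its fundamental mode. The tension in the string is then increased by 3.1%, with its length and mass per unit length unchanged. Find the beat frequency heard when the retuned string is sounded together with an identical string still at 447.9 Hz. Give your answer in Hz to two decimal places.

For a string, f ∝ √T, so the new frequency is 447.9·√1.031 = 454.7895 Hz.
f_beat = |454.7895 − 447.9| = 6.89 Hz.

6.89 Hz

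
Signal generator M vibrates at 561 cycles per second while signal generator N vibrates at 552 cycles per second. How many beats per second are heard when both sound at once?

9 Hz

f_beat = |f₁ − f₂|.
|561 − 552| = 9 Hz.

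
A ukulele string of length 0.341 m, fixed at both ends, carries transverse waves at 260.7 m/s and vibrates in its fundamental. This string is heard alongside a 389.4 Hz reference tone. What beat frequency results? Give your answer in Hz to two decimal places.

For a string fixed at both ends, f_n = n·v/(2L) = 1·260.7/(2·0.341) = 382.2581 Hz.
f_beat = |382.2581 − 389.4| = 7.14 Hz.

7.14 Hz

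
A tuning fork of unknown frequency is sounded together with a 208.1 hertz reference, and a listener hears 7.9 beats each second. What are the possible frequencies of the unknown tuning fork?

|f − 208.1| = 7.9, so f = 208.1 ± 7.9.

200.2 Hz or 216 Hz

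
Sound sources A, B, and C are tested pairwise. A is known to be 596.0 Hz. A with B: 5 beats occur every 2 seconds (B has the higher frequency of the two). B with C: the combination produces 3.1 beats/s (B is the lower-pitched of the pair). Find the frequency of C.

601.6 Hz

A–B: Beat frequency = 5/2 = 2.5 Hz.
B is above A, so f_B = 596.0 + 2.5 = 598.5 Hz.
C is above B, so f_C = 598.5 + 3.1 = 601.6 Hz.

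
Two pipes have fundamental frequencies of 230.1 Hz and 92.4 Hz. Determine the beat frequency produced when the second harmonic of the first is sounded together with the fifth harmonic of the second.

1.8 Hz

Second harmonic of the first: 2·230.1 = 460.2 Hz.
Fifth harmonic of the second: 5·92.4 = 462.0 Hz.
f_beat = |460.2 − 462.0| = 1.8 Hz.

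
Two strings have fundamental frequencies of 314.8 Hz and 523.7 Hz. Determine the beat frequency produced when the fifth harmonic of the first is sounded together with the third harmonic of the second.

2.9 Hz

Fifth harmonic of the first: 5·314.8 = 1574.0 Hz.
Third harmonic of the second: 3·523.7 = 1571.1 Hz.
f_beat = |1574.0 − 1571.1| = 2.9 Hz.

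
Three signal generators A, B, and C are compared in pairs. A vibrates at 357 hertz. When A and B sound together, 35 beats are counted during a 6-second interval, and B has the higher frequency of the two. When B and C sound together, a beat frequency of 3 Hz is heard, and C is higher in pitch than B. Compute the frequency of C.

365.8333 Hz

A–B: Beat frequency = 35/6 = 5.8333 Hz.
B is above A, so f_B = 357 + 5.8333 = 362.8333 Hz.
C is above B, so f_C = 362.8333 + 3 = 365.8333 Hz.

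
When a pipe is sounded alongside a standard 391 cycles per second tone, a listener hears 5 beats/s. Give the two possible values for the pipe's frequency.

|f − 391| = 5, so f = 391 ± 5.

386 Hz or 396 Hz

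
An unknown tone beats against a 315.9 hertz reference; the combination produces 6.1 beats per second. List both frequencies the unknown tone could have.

|f − 315.9| = 6.1, so f = 315.9 ± 6.1.

309.8 Hz or 322 Hz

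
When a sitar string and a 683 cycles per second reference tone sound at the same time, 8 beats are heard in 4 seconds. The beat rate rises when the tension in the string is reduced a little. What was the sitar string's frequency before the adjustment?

681 Hz

Beat frequency = 8/4 = 2 Hz.
|f − 683| = 2, so the sitar string was at either 681 Hz or 685 Hz.
Lower tension means lower frequency; the adjustment lowers the sitar string's frequency.
The beat rate rose, so the adjustment moved the sitar string further from 683 Hz — it was already below the reference.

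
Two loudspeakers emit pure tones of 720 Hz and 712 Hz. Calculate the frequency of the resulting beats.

The beat frequency equals the magnitude of the frequency difference.
|720 − 712| = 8 Hz.

8 Hz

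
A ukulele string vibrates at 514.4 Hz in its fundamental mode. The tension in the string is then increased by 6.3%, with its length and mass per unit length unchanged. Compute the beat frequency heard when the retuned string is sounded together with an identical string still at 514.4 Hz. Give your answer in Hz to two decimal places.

15.96 Hz

For a string, f ∝ √T, so the new frequency is 514.4·√1.063 = 530.3561 Hz.
f_beat = |530.3561 − 514.4| = 15.96 Hz.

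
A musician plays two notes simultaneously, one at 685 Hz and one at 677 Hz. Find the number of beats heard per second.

8 Hz

f_beat = |f₁ − f₂|.
|685 − 677| = 8 Hz.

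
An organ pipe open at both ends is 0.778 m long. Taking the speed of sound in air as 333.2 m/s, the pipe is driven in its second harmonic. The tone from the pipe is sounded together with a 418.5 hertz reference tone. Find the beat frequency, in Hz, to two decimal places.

Open pipe: f_n = n·v/(2L) = 2·333.2/(2·0.778) = 428.2776 Hz.
f_beat = |428.2776 − 418.5| = 9.78 Hz.

9.78 Hz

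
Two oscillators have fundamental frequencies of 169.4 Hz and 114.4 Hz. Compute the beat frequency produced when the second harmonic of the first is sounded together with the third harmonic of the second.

4.4 Hz

Second harmonic of the first: 2·169.4 = 338.8 Hz.
Third harmonic of the second: 3·114.4 = 343.2 Hz.
f_beat = |338.8 − 343.2| = 4.4 Hz.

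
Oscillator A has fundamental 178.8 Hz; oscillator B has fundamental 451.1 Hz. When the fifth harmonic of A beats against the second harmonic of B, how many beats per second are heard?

Fifth harmonic of the first: 5·178.8 = 894.0 Hz.
Second harmonic of the second: 2·451.1 = 902.2 Hz.
f_beat = |894.0 − 902.2| = 8.2 Hz.

8.2 Hz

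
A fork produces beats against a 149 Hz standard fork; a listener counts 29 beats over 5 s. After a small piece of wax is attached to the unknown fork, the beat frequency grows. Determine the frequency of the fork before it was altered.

143.2 Hz

Beat frequency = 29/5 = 5.8 Hz.
|f − 149| = 5.8, so the fork was at either 143.2 Hz or 154.8 Hz.
Loading a fork with wax lowers its frequency; the adjustment lowers the fork's frequency.
The beat rate rose, so the adjustment moved the fork further from 149 Hz — it was already below the reference.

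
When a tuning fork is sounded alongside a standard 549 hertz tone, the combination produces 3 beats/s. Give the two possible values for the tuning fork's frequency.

546 Hz or 552 Hz

|f − 549| = 3, so f = 549 ± 3.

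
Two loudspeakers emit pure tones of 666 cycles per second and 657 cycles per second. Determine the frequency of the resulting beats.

Beats arise from superposition of two nearby frequencies; the beat rate is |f₁ − f₂|.
|666 − 657| = 9 Hz.

9 Hz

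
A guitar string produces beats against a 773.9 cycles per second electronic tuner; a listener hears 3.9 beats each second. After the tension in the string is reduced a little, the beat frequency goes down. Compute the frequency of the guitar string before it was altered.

|f − 773.9| = 3.9, so the guitar string was at either 770 Hz or 777.8 Hz.
Lower tension means lower frequency; the adjustment lowers the guitar string's frequency.
The beat rate fell, so the adjustment moved the guitar string toward 773.9 Hz — it must have started above the reference.

777.8 Hz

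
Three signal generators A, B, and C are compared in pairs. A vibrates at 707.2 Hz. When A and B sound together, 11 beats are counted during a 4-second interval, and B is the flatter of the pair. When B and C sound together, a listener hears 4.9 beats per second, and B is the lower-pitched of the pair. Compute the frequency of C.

A–B: Beat frequency = 11/4 = 2.75 Hz.
B is below A, so f_B = 707.2 − 2.75 = 704.45 Hz.
C is above B, so f_C = 704.45 + 4.9 = 709.35 Hz.

709.35 Hz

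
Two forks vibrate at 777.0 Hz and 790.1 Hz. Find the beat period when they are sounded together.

f_beat = |777.0 − 790.1| = 13.1 Hz.
Beat period T = 1 / f_beat = 1 / 13.1 s.

0.076 s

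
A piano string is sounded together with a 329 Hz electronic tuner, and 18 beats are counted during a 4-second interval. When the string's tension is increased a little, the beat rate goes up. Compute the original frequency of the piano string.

333.5 Hz

Beat frequency = 18/4 = 4.5 Hz.
|f − 329| = 4.5, so the piano string was at either 324.5 Hz or 333.5 Hz.
Higher tension means higher frequency; the adjustment raises the piano string's frequency.
The beat rate rose, so the adjustment moved the piano string further from 329 Hz — it was already above the reference.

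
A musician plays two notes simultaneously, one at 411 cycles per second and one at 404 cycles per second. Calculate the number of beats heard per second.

7 Hz

f_beat = |f₁ − f₂|.
|411 − 404| = 7 Hz.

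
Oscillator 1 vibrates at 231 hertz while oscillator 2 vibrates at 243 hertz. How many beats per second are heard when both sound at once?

12 Hz

f_beat = |f₁ − f₂|.
|231 − 243| = 12 Hz.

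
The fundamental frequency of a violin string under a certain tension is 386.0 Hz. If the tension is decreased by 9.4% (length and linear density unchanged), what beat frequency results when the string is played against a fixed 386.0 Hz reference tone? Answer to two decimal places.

For a string, f ∝ √T, so the new frequency is 386.0·√0.906 = 367.4104 Hz.
f_beat = |367.4104 − 386.0| = 18.59 Hz.

18.59 Hz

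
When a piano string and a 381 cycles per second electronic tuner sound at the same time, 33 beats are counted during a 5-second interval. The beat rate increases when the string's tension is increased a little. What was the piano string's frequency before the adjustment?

387.6 Hz

Beat frequency = 33/5 = 6.6 Hz.
|f − 381| = 6.6, so the piano string was at either 374.4 Hz or 387.6 Hz.
Higher tension means higher frequency; the adjustment raises the piano string's frequency.
The beat rate rose, so the adjustment moved the piano string further from 381 Hz — it was already above the reference.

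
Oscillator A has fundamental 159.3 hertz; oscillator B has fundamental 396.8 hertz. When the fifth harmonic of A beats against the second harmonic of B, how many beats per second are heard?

2.9 Hz

Fifth harmonic of the first: 5·159.3 = 796.5 Hz.
Second harmonic of the second: 2·396.8 = 793.6 Hz.
f_beat = |796.5 − 793.6| = 2.9 Hz.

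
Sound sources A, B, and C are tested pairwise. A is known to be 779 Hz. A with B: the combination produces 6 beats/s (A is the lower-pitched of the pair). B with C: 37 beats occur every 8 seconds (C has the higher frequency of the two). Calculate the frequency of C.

789.625 Hz

B is above A, so f_B = 779 + 6 = 785 Hz.
B–C: Beat frequency = 37/8 = 4.625 Hz.
C is above B, so f_C = 785 + 4.625 = 789.625 Hz.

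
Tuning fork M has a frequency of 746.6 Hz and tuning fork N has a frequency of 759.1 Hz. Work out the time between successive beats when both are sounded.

f_beat = |746.6 − 759.1| = 12.5 Hz.
Beat period T = 1 / f_beat = 1 / 12.5 s.

0.080 s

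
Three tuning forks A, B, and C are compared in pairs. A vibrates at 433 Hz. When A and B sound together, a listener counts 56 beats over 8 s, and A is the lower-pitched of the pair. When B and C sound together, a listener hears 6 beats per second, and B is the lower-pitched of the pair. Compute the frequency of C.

A–B: Beat frequency = 56/8 = 7 Hz.
B is above A, so f_B = 433 + 7 = 440 Hz.
C is above B, so f_C = 440 + 6 = 446 Hz.

446 Hz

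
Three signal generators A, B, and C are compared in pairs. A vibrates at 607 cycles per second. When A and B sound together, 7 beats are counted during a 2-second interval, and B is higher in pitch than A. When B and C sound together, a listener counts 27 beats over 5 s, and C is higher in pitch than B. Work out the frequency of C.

615.9 Hz

A–B: Beat frequency = 7/2 = 3.5 Hz.
B is above A, so f_B = 607 + 3.5 = 610.5 Hz.
B–C: Beat frequency = 27/5 = 5.4 Hz.
C is above B, so f_C = 610.5 + 5.4 = 615.9 Hz.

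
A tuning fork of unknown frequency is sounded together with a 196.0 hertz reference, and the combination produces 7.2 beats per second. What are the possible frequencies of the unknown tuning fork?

188.8 Hz or 203.2 Hz

|f − 196.0| = 7.2, so f = 196.0 ± 7.2.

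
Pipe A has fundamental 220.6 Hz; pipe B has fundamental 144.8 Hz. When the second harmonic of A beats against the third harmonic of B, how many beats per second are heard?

Second harmonic of the first: 2·220.6 = 441.2 Hz.
Third harmonic of the second: 3·144.8 = 434.4 Hz.
f_beat = |441.2 − 434.4| = 6.8 Hz.

6.8 Hz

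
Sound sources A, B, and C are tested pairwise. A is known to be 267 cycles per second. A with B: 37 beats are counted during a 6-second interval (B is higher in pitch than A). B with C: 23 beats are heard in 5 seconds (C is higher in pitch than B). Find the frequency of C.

277.7667 Hz

A–B: Beat frequency = 37/6 = 6.1667 Hz.
B is above A, so f_B = 267 + 6.1667 = 273.1667 Hz.
B–C: Beat frequency = 23/5 = 4.6 Hz.
C is above B, so f_C = 273.1667 + 4.6 = 277.7667 Hz.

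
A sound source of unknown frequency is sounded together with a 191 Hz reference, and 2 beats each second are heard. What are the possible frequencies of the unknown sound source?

189 Hz or 193 Hz

|f − 191| = 2, so f = 191 ± 2.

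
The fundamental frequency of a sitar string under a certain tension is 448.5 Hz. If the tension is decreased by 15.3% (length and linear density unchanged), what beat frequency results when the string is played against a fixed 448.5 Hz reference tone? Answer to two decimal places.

For a string, f ∝ √T, so the new frequency is 448.5·√0.847 = 412.7662 Hz.
f_beat = |412.7662 − 448.5| = 35.73 Hz.

35.73 Hz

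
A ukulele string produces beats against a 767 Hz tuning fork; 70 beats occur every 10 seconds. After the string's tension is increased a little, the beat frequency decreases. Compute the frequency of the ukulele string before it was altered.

760 Hz

Beat frequency = 70/10 = 7 Hz.
|f − 767| = 7, so the ukulele string was at either 760 Hz or 774 Hz.
Higher tension means higher frequency; the adjustment raises the ukulele string's frequency.
The beat rate fell, so the adjustment moved the ukulele string toward 767 Hz — it must have started below the reference.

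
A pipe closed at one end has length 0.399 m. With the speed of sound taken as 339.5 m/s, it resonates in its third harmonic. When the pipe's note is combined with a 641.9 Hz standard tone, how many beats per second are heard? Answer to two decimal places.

Closed pipe (odd harmonics): f_n = n·v/(4L) = 3·339.5/(4·0.399) = 638.1579 Hz.
f_beat = |638.1579 − 641.9| = 3.74 Hz.

3.74 Hz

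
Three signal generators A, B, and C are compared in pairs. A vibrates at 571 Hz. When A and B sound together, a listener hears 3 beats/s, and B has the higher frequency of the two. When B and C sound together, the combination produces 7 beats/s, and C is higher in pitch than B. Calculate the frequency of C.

581 Hz

B is above A, so f_B = 571 + 3 = 574 Hz.
C is above B, so f_C = 574 + 7 = 581 Hz.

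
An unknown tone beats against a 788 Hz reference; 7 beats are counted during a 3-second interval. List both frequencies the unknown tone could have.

785.6667 Hz or 790.3333 Hz

Beat frequency = 7/3 = 2.3333 Hz.
|f − 788| = 2.3333, so f = 788 ± 2.3333.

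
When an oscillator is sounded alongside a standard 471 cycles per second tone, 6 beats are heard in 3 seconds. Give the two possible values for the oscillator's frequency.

469 Hz or 473 Hz

Beat frequency = 6/3 = 2 Hz.
|f − 471| = 2, so f = 471 ± 2.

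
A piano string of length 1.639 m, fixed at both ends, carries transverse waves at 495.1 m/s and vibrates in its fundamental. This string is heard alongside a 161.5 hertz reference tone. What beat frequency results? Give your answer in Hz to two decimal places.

For a string fixed at both ends, f_n = n·v/(2L) = 1·495.1/(2·1.639) = 151.0372 Hz.
f_beat = |151.0372 − 161.5| = 10.46 Hz.

10.46 Hz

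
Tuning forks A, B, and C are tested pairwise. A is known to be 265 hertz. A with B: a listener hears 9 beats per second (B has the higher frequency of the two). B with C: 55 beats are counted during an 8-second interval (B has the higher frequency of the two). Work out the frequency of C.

267.125 Hz

B is above A, so f_B = 265 + 9 = 274 Hz.
B–C: Beat frequency = 55/8 = 6.875 Hz.
C is below B, so f_C = 274 − 6.875 = 267.125 Hz.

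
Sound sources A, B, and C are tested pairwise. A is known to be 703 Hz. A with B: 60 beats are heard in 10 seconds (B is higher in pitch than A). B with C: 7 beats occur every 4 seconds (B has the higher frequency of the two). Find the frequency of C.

A–B: Beat frequency = 60/10 = 6 Hz.
B is above A, so f_B = 703 + 6 = 709 Hz.
B–C: Beat frequency = 7/4 = 1.75 Hz.
C is below B, so f_C = 709 − 1.75 = 707.25 Hz.

707.25 Hz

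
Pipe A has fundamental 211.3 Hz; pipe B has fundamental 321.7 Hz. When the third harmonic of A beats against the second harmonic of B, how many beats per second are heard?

9.5 Hz

Third harmonic of the first: 3·211.3 = 633.9 Hz.
Second harmonic of the second: 2·321.7 = 643.4 Hz.
f_beat = |633.9 − 643.4| = 9.5 Hz.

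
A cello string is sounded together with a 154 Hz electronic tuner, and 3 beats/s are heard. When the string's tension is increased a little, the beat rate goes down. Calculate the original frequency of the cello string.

151 Hz

|f − 154| = 3, so the cello string was at either 151 Hz or 157 Hz.
Higher tension means higher frequency; the adjustment raises the cello string's frequency.
The beat rate fell, so the adjustment moved the cello string toward 154 Hz — it must have started below the reference.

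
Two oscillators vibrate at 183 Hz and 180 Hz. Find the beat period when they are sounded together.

f_beat = |183 − 180| = 3 Hz.
Beat period T = 1 / f_beat = 1 / 3 s.

0.333 s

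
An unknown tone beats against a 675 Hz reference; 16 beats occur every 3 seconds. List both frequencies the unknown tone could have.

669.6667 Hz or 680.3333 Hz

Beat frequency = 16/3 = 5.3333 Hz.
|f − 675| = 5.3333, so f = 675 ± 5.3333.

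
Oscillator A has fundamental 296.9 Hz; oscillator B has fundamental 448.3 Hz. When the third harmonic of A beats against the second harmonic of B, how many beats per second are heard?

5.9 Hz

Third harmonic of the first: 3·296.9 = 890.7 Hz.
Second harmonic of the second: 2·448.3 = 896.6 Hz.
f_beat = |890.7 − 896.6| = 5.9 Hz.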